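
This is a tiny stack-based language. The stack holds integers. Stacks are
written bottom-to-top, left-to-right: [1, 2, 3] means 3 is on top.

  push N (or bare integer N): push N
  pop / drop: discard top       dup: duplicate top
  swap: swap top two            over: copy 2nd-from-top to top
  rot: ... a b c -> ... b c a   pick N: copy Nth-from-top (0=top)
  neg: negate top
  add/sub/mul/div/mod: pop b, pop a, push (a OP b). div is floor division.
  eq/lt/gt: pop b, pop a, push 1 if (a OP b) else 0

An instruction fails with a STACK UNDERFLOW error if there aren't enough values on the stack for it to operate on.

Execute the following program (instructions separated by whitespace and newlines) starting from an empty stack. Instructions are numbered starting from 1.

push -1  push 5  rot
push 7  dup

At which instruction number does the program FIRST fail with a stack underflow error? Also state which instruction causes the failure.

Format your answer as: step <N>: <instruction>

Answer: step 3: rot

Derivation:
Step 1 ('push -1'): stack = [-1], depth = 1
Step 2 ('push 5'): stack = [-1, 5], depth = 2
Step 3 ('rot'): needs 3 value(s) but depth is 2 — STACK UNDERFLOW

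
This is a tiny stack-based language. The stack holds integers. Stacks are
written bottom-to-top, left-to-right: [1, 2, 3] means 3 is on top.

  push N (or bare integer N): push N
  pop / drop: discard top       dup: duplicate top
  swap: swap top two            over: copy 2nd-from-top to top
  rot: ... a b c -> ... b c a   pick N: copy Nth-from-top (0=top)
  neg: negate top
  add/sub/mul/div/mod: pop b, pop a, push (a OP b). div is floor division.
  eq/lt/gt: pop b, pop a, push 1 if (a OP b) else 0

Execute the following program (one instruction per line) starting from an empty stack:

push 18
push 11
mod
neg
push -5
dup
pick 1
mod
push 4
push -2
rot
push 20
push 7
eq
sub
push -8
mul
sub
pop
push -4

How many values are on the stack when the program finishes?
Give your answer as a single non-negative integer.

After 'push 18': stack = [18] (depth 1)
After 'push 11': stack = [18, 11] (depth 2)
After 'mod': stack = [7] (depth 1)
After 'neg': stack = [-7] (depth 1)
After 'push -5': stack = [-7, -5] (depth 2)
After 'dup': stack = [-7, -5, -5] (depth 3)
After 'pick 1': stack = [-7, -5, -5, -5] (depth 4)
After 'mod': stack = [-7, -5, 0] (depth 3)
After 'push 4': stack = [-7, -5, 0, 4] (depth 4)
After 'push -2': stack = [-7, -5, 0, 4, -2] (depth 5)
After 'rot': stack = [-7, -5, 4, -2, 0] (depth 5)
After 'push 20': stack = [-7, -5, 4, -2, 0, 20] (depth 6)
After 'push 7': stack = [-7, -5, 4, -2, 0, 20, 7] (depth 7)
After 'eq': stack = [-7, -5, 4, -2, 0, 0] (depth 6)
After 'sub': stack = [-7, -5, 4, -2, 0] (depth 5)
After 'push -8': stack = [-7, -5, 4, -2, 0, -8] (depth 6)
After 'mul': stack = [-7, -5, 4, -2, 0] (depth 5)
After 'sub': stack = [-7, -5, 4, -2] (depth 4)
After 'pop': stack = [-7, -5, 4] (depth 3)
After 'push -4': stack = [-7, -5, 4, -4] (depth 4)

Answer: 4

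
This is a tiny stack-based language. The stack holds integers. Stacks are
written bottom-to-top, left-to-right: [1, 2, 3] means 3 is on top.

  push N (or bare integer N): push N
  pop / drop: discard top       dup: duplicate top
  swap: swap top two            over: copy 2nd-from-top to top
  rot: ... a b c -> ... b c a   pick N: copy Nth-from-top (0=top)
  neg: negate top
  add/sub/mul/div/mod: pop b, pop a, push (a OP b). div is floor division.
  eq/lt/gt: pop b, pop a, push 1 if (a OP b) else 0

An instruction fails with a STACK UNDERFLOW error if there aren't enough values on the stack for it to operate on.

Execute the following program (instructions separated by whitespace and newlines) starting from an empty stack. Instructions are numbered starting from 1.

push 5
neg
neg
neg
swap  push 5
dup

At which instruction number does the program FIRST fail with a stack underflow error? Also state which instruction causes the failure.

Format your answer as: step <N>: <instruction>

Step 1 ('push 5'): stack = [5], depth = 1
Step 2 ('neg'): stack = [-5], depth = 1
Step 3 ('neg'): stack = [5], depth = 1
Step 4 ('neg'): stack = [-5], depth = 1
Step 5 ('swap'): needs 2 value(s) but depth is 1 — STACK UNDERFLOW

Answer: step 5: swap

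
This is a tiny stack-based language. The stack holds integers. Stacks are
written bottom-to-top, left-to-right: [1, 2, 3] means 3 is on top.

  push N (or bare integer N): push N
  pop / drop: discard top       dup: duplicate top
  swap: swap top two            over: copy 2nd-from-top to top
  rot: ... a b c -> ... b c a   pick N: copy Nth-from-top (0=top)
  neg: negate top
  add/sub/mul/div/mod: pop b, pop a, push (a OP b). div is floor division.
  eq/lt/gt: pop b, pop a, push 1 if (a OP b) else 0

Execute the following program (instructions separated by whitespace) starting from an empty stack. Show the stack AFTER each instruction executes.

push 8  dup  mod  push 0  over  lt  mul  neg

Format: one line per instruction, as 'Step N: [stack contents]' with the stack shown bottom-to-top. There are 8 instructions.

Step 1: [8]
Step 2: [8, 8]
Step 3: [0]
Step 4: [0, 0]
Step 5: [0, 0, 0]
Step 6: [0, 0]
Step 7: [0]
Step 8: [0]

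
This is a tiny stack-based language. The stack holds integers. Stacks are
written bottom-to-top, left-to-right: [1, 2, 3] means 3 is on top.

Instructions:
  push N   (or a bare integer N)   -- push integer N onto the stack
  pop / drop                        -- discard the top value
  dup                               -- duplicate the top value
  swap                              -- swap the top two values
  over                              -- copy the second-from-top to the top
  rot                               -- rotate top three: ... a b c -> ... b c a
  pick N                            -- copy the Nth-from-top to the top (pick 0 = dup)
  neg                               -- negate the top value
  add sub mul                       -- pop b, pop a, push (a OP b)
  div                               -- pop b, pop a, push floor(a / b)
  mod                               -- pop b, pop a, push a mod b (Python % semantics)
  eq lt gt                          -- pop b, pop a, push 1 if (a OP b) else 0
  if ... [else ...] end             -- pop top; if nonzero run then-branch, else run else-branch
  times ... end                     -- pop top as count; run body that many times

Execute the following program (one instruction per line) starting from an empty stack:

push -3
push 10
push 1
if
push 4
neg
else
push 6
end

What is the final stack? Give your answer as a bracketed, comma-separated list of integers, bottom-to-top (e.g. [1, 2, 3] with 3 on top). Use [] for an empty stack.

Answer: [-3, 10, -4]

Derivation:
After 'push -3': [-3]
After 'push 10': [-3, 10]
After 'push 1': [-3, 10, 1]
After 'if': [-3, 10]
After 'push 4': [-3, 10, 4]
After 'neg': [-3, 10, -4]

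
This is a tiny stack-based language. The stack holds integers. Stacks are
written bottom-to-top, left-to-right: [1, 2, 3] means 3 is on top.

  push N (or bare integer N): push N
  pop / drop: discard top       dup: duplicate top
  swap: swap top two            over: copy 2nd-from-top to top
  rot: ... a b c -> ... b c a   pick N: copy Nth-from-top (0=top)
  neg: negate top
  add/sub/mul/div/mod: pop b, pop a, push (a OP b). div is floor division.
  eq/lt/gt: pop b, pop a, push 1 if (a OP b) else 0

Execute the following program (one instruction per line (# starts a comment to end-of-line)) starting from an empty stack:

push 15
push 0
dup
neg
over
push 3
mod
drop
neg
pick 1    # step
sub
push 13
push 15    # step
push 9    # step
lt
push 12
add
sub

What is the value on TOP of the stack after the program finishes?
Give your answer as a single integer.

Answer: 1

Derivation:
After 'push 15': [15]
After 'push 0': [15, 0]
After 'dup': [15, 0, 0]
After 'neg': [15, 0, 0]
After 'over': [15, 0, 0, 0]
After 'push 3': [15, 0, 0, 0, 3]
After 'mod': [15, 0, 0, 0]
After 'drop': [15, 0, 0]
After 'neg': [15, 0, 0]
After 'pick 1': [15, 0, 0, 0]
After 'sub': [15, 0, 0]
After 'push 13': [15, 0, 0, 13]
After 'push 15': [15, 0, 0, 13, 15]
After 'push 9': [15, 0, 0, 13, 15, 9]
After 'lt': [15, 0, 0, 13, 0]
After 'push 12': [15, 0, 0, 13, 0, 12]
After 'add': [15, 0, 0, 13, 12]
After 'sub': [15, 0, 0, 1]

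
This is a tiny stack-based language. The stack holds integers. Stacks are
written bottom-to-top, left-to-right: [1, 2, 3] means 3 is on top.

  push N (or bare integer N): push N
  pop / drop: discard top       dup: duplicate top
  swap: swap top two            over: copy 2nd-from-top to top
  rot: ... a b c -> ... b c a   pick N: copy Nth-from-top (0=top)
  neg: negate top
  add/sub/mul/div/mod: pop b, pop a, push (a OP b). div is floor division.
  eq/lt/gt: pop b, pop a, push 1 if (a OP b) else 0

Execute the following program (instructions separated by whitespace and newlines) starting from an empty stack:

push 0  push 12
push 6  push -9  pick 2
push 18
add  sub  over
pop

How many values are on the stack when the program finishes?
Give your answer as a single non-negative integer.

After 'push 0': stack = [0] (depth 1)
After 'push 12': stack = [0, 12] (depth 2)
After 'push 6': stack = [0, 12, 6] (depth 3)
After 'push -9': stack = [0, 12, 6, -9] (depth 4)
After 'pick 2': stack = [0, 12, 6, -9, 12] (depth 5)
After 'push 18': stack = [0, 12, 6, -9, 12, 18] (depth 6)
After 'add': stack = [0, 12, 6, -9, 30] (depth 5)
After 'sub': stack = [0, 12, 6, -39] (depth 4)
After 'over': stack = [0, 12, 6, -39, 6] (depth 5)
After 'pop': stack = [0, 12, 6, -39] (depth 4)

Answer: 4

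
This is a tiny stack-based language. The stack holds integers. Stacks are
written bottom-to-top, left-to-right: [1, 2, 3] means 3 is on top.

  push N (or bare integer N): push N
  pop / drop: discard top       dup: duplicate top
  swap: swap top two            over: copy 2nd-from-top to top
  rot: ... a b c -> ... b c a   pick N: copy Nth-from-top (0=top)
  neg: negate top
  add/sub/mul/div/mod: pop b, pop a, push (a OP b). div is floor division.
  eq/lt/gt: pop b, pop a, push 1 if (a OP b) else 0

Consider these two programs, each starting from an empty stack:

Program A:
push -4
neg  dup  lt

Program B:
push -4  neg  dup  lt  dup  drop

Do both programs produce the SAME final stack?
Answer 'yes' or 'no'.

Answer: yes

Derivation:
Program A trace:
  After 'push -4': [-4]
  After 'neg': [4]
  After 'dup': [4, 4]
  After 'lt': [0]
Program A final stack: [0]

Program B trace:
  After 'push -4': [-4]
  After 'neg': [4]
  After 'dup': [4, 4]
  After 'lt': [0]
  After 'dup': [0, 0]
  After 'drop': [0]
Program B final stack: [0]
Same: yes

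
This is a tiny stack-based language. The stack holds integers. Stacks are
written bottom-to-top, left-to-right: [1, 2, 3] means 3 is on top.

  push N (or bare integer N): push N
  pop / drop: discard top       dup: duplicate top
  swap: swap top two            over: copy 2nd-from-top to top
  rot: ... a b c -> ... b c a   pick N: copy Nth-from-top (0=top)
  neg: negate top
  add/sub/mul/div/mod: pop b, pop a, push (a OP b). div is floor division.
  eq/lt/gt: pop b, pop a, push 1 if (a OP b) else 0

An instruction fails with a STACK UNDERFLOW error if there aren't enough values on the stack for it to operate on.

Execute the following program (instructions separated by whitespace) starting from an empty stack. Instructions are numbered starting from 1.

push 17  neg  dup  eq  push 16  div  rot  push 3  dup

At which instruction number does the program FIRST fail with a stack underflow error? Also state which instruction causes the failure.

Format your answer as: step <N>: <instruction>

Answer: step 7: rot

Derivation:
Step 1 ('push 17'): stack = [17], depth = 1
Step 2 ('neg'): stack = [-17], depth = 1
Step 3 ('dup'): stack = [-17, -17], depth = 2
Step 4 ('eq'): stack = [1], depth = 1
Step 5 ('push 16'): stack = [1, 16], depth = 2
Step 6 ('div'): stack = [0], depth = 1
Step 7 ('rot'): needs 3 value(s) but depth is 1 — STACK UNDERFLOW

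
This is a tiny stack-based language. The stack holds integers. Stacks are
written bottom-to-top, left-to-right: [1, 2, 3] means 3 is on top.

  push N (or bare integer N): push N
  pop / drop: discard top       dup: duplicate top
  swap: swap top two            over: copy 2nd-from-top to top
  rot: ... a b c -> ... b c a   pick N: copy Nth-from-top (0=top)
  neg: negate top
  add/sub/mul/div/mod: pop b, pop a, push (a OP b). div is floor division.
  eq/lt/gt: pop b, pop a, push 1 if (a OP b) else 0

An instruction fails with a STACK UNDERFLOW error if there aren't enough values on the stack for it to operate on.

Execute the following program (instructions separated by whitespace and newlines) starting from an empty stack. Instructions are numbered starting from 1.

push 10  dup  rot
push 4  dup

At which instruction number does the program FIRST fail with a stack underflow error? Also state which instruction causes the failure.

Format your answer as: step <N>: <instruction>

Answer: step 3: rot

Derivation:
Step 1 ('push 10'): stack = [10], depth = 1
Step 2 ('dup'): stack = [10, 10], depth = 2
Step 3 ('rot'): needs 3 value(s) but depth is 2 — STACK UNDERFLOW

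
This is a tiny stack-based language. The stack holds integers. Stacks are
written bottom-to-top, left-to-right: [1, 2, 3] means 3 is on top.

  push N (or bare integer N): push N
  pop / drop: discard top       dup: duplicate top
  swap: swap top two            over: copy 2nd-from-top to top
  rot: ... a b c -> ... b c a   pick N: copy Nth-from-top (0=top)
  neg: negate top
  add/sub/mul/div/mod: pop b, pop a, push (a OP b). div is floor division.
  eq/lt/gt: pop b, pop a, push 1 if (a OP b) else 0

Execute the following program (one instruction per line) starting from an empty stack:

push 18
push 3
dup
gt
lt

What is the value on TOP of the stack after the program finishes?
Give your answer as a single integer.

Answer: 0

Derivation:
After 'push 18': [18]
After 'push 3': [18, 3]
After 'dup': [18, 3, 3]
After 'gt': [18, 0]
After 'lt': [0]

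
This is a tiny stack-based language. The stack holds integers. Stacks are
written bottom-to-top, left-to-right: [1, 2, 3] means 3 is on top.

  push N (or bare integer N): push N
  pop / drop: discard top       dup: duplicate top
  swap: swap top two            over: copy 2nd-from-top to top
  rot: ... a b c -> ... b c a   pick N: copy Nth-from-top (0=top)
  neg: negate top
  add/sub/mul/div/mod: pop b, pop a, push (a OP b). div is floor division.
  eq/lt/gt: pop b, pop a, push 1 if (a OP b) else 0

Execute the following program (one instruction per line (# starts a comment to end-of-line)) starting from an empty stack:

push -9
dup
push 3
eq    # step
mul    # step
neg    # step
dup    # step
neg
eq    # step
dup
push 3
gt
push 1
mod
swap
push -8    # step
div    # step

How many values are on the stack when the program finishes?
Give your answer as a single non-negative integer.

Answer: 2

Derivation:
After 'push -9': stack = [-9] (depth 1)
After 'dup': stack = [-9, -9] (depth 2)
After 'push 3': stack = [-9, -9, 3] (depth 3)
After 'eq': stack = [-9, 0] (depth 2)
After 'mul': stack = [0] (depth 1)
After 'neg': stack = [0] (depth 1)
After 'dup': stack = [0, 0] (depth 2)
After 'neg': stack = [0, 0] (depth 2)
After 'eq': stack = [1] (depth 1)
After 'dup': stack = [1, 1] (depth 2)
After 'push 3': stack = [1, 1, 3] (depth 3)
After 'gt': stack = [1, 0] (depth 2)
After 'push 1': stack = [1, 0, 1] (depth 3)
After 'mod': stack = [1, 0] (depth 2)
After 'swap': stack = [0, 1] (depth 2)
After 'push -8': stack = [0, 1, -8] (depth 3)
After 'div': stack = [0, -1] (depth 2)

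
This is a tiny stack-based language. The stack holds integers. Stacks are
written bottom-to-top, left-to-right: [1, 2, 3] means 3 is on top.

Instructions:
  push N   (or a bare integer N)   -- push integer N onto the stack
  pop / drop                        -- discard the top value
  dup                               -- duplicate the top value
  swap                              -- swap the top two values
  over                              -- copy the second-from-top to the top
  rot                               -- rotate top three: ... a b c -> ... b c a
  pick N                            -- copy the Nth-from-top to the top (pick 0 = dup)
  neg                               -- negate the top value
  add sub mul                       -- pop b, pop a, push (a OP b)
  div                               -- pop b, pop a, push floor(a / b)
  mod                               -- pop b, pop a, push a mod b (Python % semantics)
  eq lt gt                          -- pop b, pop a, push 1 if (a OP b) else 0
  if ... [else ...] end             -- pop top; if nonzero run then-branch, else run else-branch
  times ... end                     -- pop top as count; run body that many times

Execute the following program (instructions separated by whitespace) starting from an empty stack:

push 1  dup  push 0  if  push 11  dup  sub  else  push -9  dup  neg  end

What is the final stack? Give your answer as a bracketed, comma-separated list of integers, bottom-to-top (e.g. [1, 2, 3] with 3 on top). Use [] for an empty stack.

After 'push 1': [1]
After 'dup': [1, 1]
After 'push 0': [1, 1, 0]
After 'if': [1, 1]
After 'push -9': [1, 1, -9]
After 'dup': [1, 1, -9, -9]
After 'neg': [1, 1, -9, 9]

Answer: [1, 1, -9, 9]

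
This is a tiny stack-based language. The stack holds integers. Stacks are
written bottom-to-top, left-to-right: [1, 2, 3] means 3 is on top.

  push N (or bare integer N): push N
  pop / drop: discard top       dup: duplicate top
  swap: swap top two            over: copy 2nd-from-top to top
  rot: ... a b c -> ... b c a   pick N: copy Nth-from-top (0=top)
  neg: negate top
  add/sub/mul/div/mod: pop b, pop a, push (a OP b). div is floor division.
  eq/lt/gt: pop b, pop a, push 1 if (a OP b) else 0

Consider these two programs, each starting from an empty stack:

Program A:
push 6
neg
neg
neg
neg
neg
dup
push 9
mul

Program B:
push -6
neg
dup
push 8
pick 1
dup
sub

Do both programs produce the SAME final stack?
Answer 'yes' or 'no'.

Answer: no

Derivation:
Program A trace:
  After 'push 6': [6]
  After 'neg': [-6]
  After 'neg': [6]
  After 'neg': [-6]
  After 'neg': [6]
  After 'neg': [-6]
  After 'dup': [-6, -6]
  After 'push 9': [-6, -6, 9]
  After 'mul': [-6, -54]
Program A final stack: [-6, -54]

Program B trace:
  After 'push -6': [-6]
  After 'neg': [6]
  After 'dup': [6, 6]
  After 'push 8': [6, 6, 8]
  After 'pick 1': [6, 6, 8, 6]
  After 'dup': [6, 6, 8, 6, 6]
  After 'sub': [6, 6, 8, 0]
Program B final stack: [6, 6, 8, 0]
Same: no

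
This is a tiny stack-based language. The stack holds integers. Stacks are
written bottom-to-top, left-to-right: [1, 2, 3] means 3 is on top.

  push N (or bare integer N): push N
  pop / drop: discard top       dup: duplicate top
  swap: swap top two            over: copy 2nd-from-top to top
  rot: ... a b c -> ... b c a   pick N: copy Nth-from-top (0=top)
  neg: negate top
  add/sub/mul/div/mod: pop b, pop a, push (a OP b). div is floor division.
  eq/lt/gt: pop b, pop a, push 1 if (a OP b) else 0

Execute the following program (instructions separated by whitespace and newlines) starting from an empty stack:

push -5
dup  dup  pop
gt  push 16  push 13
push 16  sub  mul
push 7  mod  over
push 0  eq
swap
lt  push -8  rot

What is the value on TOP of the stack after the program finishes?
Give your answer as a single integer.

After 'push -5': [-5]
After 'dup': [-5, -5]
After 'dup': [-5, -5, -5]
After 'pop': [-5, -5]
After 'gt': [0]
After 'push 16': [0, 16]
After 'push 13': [0, 16, 13]
After 'push 16': [0, 16, 13, 16]
After 'sub': [0, 16, -3]
After 'mul': [0, -48]
After 'push 7': [0, -48, 7]
After 'mod': [0, 1]
After 'over': [0, 1, 0]
After 'push 0': [0, 1, 0, 0]
After 'eq': [0, 1, 1]
After 'swap': [0, 1, 1]
After 'lt': [0, 0]
After 'push -8': [0, 0, -8]
After 'rot': [0, -8, 0]

Answer: 0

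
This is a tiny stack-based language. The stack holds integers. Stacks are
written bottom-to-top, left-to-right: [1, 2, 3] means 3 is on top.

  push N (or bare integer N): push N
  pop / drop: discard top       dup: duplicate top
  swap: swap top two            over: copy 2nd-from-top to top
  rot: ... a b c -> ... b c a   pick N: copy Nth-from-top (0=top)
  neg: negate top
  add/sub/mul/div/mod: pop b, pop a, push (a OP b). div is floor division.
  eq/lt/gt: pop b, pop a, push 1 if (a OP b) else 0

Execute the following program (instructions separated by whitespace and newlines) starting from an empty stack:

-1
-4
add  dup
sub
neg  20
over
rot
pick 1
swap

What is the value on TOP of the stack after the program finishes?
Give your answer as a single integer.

After 'push -1': [-1]
After 'push -4': [-1, -4]
After 'add': [-5]
After 'dup': [-5, -5]
After 'sub': [0]
After 'neg': [0]
After 'push 20': [0, 20]
After 'over': [0, 20, 0]
After 'rot': [20, 0, 0]
After 'pick 1': [20, 0, 0, 0]
After 'swap': [20, 0, 0, 0]

Answer: 0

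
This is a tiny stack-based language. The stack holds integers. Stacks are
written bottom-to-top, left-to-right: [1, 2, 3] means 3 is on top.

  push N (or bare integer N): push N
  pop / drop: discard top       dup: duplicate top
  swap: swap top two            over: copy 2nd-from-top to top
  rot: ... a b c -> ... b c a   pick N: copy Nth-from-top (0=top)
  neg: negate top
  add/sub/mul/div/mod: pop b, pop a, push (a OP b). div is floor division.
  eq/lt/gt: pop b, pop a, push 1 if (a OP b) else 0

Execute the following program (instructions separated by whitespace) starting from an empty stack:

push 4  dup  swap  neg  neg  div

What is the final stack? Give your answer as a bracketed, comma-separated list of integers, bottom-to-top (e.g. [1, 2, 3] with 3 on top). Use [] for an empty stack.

After 'push 4': [4]
After 'dup': [4, 4]
After 'swap': [4, 4]
After 'neg': [4, -4]
After 'neg': [4, 4]
After 'div': [1]

Answer: [1]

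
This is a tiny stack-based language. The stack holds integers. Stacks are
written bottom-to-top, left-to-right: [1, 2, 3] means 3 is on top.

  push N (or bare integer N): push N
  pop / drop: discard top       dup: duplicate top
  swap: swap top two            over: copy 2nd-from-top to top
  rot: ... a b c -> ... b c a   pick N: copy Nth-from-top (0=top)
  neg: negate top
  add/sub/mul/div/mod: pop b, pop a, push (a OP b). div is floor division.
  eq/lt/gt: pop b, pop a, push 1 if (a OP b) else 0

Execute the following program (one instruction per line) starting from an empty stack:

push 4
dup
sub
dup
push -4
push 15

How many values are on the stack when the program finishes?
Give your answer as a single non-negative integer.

Answer: 4

Derivation:
After 'push 4': stack = [4] (depth 1)
After 'dup': stack = [4, 4] (depth 2)
After 'sub': stack = [0] (depth 1)
After 'dup': stack = [0, 0] (depth 2)
After 'push -4': stack = [0, 0, -4] (depth 3)
After 'push 15': stack = [0, 0, -4, 15] (depth 4)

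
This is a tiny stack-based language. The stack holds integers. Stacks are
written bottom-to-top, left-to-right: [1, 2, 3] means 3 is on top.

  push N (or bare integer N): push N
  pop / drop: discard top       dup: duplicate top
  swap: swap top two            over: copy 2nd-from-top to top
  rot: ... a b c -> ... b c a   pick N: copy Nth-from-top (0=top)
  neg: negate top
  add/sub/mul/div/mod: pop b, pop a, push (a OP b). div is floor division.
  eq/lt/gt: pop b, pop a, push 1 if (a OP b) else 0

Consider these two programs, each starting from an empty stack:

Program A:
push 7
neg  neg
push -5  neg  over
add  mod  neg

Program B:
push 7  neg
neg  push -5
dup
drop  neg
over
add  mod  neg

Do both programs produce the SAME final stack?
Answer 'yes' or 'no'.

Program A trace:
  After 'push 7': [7]
  After 'neg': [-7]
  After 'neg': [7]
  After 'push -5': [7, -5]
  After 'neg': [7, 5]
  After 'over': [7, 5, 7]
  After 'add': [7, 12]
  After 'mod': [7]
  After 'neg': [-7]
Program A final stack: [-7]

Program B trace:
  After 'push 7': [7]
  After 'neg': [-7]
  After 'neg': [7]
  After 'push -5': [7, -5]
  After 'dup': [7, -5, -5]
  After 'drop': [7, -5]
  After 'neg': [7, 5]
  After 'over': [7, 5, 7]
  After 'add': [7, 12]
  After 'mod': [7]
  After 'neg': [-7]
Program B final stack: [-7]
Same: yes

Answer: yes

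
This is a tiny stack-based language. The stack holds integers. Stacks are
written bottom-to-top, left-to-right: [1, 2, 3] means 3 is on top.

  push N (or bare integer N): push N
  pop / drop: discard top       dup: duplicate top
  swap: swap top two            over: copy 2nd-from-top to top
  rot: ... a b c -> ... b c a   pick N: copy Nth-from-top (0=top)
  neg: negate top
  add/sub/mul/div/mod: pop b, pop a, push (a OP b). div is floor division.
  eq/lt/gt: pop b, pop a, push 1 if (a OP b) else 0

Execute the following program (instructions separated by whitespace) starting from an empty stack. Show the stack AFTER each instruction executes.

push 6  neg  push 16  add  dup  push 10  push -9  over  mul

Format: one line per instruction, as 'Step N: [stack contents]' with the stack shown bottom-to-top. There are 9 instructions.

Step 1: [6]
Step 2: [-6]
Step 3: [-6, 16]
Step 4: [10]
Step 5: [10, 10]
Step 6: [10, 10, 10]
Step 7: [10, 10, 10, -9]
Step 8: [10, 10, 10, -9, 10]
Step 9: [10, 10, 10, -90]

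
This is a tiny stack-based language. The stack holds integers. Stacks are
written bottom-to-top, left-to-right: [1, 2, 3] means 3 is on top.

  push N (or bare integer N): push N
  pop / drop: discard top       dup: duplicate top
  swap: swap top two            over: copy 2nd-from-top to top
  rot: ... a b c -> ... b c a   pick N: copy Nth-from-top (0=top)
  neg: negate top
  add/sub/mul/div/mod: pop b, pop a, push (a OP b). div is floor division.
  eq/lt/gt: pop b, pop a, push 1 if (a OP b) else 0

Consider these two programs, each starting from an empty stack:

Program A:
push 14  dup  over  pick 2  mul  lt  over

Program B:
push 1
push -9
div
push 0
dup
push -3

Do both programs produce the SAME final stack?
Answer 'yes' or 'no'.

Answer: no

Derivation:
Program A trace:
  After 'push 14': [14]
  After 'dup': [14, 14]
  After 'over': [14, 14, 14]
  After 'pick 2': [14, 14, 14, 14]
  After 'mul': [14, 14, 196]
  After 'lt': [14, 1]
  After 'over': [14, 1, 14]
Program A final stack: [14, 1, 14]

Program B trace:
  After 'push 1': [1]
  After 'push -9': [1, -9]
  After 'div': [-1]
  After 'push 0': [-1, 0]
  After 'dup': [-1, 0, 0]
  After 'push -3': [-1, 0, 0, -3]
Program B final stack: [-1, 0, 0, -3]
Same: no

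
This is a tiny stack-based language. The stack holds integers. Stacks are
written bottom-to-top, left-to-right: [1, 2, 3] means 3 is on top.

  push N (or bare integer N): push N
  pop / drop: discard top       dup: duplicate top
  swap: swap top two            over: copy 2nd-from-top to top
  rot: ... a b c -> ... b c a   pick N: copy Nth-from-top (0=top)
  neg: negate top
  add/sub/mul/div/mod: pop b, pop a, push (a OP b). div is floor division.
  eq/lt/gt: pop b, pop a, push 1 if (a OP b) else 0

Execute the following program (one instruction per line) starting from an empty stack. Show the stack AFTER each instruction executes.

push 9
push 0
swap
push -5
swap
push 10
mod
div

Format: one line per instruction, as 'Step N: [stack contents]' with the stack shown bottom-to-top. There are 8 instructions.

Step 1: [9]
Step 2: [9, 0]
Step 3: [0, 9]
Step 4: [0, 9, -5]
Step 5: [0, -5, 9]
Step 6: [0, -5, 9, 10]
Step 7: [0, -5, 9]
Step 8: [0, -1]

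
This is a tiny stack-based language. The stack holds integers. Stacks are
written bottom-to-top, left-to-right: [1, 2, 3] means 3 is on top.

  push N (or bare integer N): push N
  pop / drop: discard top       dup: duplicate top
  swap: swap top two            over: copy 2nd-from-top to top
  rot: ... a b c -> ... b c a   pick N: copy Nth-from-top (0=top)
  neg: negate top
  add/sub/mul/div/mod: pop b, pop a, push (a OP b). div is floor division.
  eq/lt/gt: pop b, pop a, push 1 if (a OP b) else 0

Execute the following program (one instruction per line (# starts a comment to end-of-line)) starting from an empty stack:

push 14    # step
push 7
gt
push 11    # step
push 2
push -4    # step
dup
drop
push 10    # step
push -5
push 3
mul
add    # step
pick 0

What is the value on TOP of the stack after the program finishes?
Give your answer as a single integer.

Answer: -5

Derivation:
After 'push 14': [14]
After 'push 7': [14, 7]
After 'gt': [1]
After 'push 11': [1, 11]
After 'push 2': [1, 11, 2]
After 'push -4': [1, 11, 2, -4]
After 'dup': [1, 11, 2, -4, -4]
After 'drop': [1, 11, 2, -4]
After 'push 10': [1, 11, 2, -4, 10]
After 'push -5': [1, 11, 2, -4, 10, -5]
After 'push 3': [1, 11, 2, -4, 10, -5, 3]
After 'mul': [1, 11, 2, -4, 10, -15]
After 'add': [1, 11, 2, -4, -5]
After 'pick 0': [1, 11, 2, -4, -5, -5]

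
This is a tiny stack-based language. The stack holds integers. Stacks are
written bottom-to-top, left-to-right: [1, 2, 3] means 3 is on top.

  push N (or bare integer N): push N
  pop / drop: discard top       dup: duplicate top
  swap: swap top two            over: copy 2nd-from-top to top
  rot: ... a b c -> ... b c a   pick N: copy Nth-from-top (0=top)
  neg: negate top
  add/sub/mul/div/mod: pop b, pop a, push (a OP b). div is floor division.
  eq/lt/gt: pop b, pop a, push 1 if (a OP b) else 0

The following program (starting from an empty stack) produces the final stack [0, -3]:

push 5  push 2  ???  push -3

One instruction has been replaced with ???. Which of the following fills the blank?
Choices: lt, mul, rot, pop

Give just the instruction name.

Stack before ???: [5, 2]
Stack after ???:  [0]
Checking each choice:
  lt: MATCH
  mul: produces [10, -3]
  rot: stack underflow (need 3, have 2)
  pop: produces [5, -3]


Answer: lt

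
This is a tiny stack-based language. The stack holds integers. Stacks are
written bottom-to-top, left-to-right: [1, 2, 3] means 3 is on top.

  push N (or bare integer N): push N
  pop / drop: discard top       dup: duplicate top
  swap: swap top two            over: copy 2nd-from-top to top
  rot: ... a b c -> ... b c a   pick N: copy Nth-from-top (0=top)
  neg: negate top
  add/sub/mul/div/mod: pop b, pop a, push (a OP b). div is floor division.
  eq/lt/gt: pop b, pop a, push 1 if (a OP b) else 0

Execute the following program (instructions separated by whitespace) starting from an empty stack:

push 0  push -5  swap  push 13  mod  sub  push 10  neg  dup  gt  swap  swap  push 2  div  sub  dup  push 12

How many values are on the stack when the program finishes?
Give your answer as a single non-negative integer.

After 'push 0': stack = [0] (depth 1)
After 'push -5': stack = [0, -5] (depth 2)
After 'swap': stack = [-5, 0] (depth 2)
After 'push 13': stack = [-5, 0, 13] (depth 3)
After 'mod': stack = [-5, 0] (depth 2)
After 'sub': stack = [-5] (depth 1)
After 'push 10': stack = [-5, 10] (depth 2)
After 'neg': stack = [-5, -10] (depth 2)
After 'dup': stack = [-5, -10, -10] (depth 3)
After 'gt': stack = [-5, 0] (depth 2)
After 'swap': stack = [0, -5] (depth 2)
After 'swap': stack = [-5, 0] (depth 2)
After 'push 2': stack = [-5, 0, 2] (depth 3)
After 'div': stack = [-5, 0] (depth 2)
After 'sub': stack = [-5] (depth 1)
After 'dup': stack = [-5, -5] (depth 2)
After 'push 12': stack = [-5, -5, 12] (depth 3)

Answer: 3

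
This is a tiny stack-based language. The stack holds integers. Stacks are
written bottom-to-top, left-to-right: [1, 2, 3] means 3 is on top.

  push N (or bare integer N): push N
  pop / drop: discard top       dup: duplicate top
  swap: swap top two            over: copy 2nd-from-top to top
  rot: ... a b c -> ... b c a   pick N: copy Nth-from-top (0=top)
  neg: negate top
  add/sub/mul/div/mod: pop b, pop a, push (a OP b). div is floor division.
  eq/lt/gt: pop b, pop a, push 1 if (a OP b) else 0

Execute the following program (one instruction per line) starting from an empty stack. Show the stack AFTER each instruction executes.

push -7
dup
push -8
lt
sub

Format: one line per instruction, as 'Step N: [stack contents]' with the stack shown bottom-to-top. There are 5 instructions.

Step 1: [-7]
Step 2: [-7, -7]
Step 3: [-7, -7, -8]
Step 4: [-7, 0]
Step 5: [-7]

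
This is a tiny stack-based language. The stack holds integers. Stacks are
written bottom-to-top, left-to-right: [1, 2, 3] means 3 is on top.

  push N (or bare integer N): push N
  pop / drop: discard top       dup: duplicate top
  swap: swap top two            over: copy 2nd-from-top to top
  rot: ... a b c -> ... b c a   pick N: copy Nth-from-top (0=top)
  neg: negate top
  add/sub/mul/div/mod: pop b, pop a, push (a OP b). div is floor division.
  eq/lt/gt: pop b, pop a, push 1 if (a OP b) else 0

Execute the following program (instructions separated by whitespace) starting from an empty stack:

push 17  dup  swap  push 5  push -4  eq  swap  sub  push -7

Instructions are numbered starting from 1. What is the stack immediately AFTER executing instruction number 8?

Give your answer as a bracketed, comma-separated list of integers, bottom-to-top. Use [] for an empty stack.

Answer: [17, -17]

Derivation:
Step 1 ('push 17'): [17]
Step 2 ('dup'): [17, 17]
Step 3 ('swap'): [17, 17]
Step 4 ('push 5'): [17, 17, 5]
Step 5 ('push -4'): [17, 17, 5, -4]
Step 6 ('eq'): [17, 17, 0]
Step 7 ('swap'): [17, 0, 17]
Step 8 ('sub'): [17, -17]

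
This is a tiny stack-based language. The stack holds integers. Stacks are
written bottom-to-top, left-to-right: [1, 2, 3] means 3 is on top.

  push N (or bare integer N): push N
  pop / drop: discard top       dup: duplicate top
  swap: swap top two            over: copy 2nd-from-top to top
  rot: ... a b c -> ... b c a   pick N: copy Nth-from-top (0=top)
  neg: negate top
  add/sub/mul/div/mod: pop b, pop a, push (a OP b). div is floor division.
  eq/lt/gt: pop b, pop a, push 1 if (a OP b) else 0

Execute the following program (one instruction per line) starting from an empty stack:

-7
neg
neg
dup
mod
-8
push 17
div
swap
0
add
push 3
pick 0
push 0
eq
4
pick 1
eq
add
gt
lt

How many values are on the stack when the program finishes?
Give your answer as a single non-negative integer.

Answer: 2

Derivation:
After 'push -7': stack = [-7] (depth 1)
After 'neg': stack = [7] (depth 1)
After 'neg': stack = [-7] (depth 1)
After 'dup': stack = [-7, -7] (depth 2)
After 'mod': stack = [0] (depth 1)
After 'push -8': stack = [0, -8] (depth 2)
After 'push 17': stack = [0, -8, 17] (depth 3)
After 'div': stack = [0, -1] (depth 2)
After 'swap': stack = [-1, 0] (depth 2)
After 'push 0': stack = [-1, 0, 0] (depth 3)
  ...
After 'push 3': stack = [-1, 0, 3] (depth 3)
After 'pick 0': stack = [-1, 0, 3, 3] (depth 4)
After 'push 0': stack = [-1, 0, 3, 3, 0] (depth 5)
After 'eq': stack = [-1, 0, 3, 0] (depth 4)
After 'push 4': stack = [-1, 0, 3, 0, 4] (depth 5)
After 'pick 1': stack = [-1, 0, 3, 0, 4, 0] (depth 6)
After 'eq': stack = [-1, 0, 3, 0, 0] (depth 5)
After 'add': stack = [-1, 0, 3, 0] (depth 4)
After 'gt': stack = [-1, 0, 1] (depth 3)
After 'lt': stack = [-1, 1] (depth 2)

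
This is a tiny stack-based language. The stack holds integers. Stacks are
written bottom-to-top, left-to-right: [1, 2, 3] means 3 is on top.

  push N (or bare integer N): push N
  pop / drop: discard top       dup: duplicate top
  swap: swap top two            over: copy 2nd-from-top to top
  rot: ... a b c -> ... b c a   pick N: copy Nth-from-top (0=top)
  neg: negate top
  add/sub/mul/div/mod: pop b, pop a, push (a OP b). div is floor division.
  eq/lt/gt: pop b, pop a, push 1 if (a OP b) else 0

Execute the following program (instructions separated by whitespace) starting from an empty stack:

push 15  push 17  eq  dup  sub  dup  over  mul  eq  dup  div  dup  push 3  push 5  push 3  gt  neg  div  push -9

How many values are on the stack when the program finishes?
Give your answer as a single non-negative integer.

After 'push 15': stack = [15] (depth 1)
After 'push 17': stack = [15, 17] (depth 2)
After 'eq': stack = [0] (depth 1)
After 'dup': stack = [0, 0] (depth 2)
After 'sub': stack = [0] (depth 1)
After 'dup': stack = [0, 0] (depth 2)
After 'over': stack = [0, 0, 0] (depth 3)
After 'mul': stack = [0, 0] (depth 2)
After 'eq': stack = [1] (depth 1)
After 'dup': stack = [1, 1] (depth 2)
After 'div': stack = [1] (depth 1)
After 'dup': stack = [1, 1] (depth 2)
After 'push 3': stack = [1, 1, 3] (depth 3)
After 'push 5': stack = [1, 1, 3, 5] (depth 4)
After 'push 3': stack = [1, 1, 3, 5, 3] (depth 5)
After 'gt': stack = [1, 1, 3, 1] (depth 4)
After 'neg': stack = [1, 1, 3, -1] (depth 4)
After 'div': stack = [1, 1, -3] (depth 3)
After 'push -9': stack = [1, 1, -3, -9] (depth 4)

Answer: 4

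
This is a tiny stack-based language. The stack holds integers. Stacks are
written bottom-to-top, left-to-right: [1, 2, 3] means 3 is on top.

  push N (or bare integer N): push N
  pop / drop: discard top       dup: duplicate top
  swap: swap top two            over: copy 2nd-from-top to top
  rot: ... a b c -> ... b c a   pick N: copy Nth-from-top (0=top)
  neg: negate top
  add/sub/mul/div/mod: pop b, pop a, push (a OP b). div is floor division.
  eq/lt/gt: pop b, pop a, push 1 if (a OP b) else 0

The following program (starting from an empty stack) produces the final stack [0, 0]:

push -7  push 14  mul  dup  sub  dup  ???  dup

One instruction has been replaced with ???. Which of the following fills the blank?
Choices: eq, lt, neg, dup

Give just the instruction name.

Answer: lt

Derivation:
Stack before ???: [0, 0]
Stack after ???:  [0]
Checking each choice:
  eq: produces [1, 1]
  lt: MATCH
  neg: produces [0, 0, 0]
  dup: produces [0, 0, 0, 0]


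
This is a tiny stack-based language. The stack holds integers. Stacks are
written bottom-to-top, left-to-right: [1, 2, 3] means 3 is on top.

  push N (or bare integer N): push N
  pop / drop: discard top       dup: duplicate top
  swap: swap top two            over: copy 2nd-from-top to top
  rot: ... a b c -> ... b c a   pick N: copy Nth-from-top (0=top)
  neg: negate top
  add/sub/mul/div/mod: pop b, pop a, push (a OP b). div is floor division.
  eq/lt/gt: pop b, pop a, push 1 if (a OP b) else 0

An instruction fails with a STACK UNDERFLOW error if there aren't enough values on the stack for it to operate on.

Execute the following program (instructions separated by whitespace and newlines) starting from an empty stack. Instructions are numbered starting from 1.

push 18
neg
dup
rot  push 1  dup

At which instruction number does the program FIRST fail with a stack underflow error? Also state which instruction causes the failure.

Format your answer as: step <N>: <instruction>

Answer: step 4: rot

Derivation:
Step 1 ('push 18'): stack = [18], depth = 1
Step 2 ('neg'): stack = [-18], depth = 1
Step 3 ('dup'): stack = [-18, -18], depth = 2
Step 4 ('rot'): needs 3 value(s) but depth is 2 — STACK UNDERFLOW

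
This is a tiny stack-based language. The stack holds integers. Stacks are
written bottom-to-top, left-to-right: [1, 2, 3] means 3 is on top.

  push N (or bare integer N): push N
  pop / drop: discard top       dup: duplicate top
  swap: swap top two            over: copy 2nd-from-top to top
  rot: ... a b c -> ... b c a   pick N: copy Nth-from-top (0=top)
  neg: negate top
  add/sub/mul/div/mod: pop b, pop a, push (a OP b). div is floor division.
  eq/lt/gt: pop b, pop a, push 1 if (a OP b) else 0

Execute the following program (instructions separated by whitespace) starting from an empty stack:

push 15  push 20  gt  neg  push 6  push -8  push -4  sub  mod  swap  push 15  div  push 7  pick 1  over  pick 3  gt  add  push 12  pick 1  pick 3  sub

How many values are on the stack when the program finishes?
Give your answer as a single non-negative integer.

Answer: 6

Derivation:
After 'push 15': stack = [15] (depth 1)
After 'push 20': stack = [15, 20] (depth 2)
After 'gt': stack = [0] (depth 1)
After 'neg': stack = [0] (depth 1)
After 'push 6': stack = [0, 6] (depth 2)
After 'push -8': stack = [0, 6, -8] (depth 3)
After 'push -4': stack = [0, 6, -8, -4] (depth 4)
After 'sub': stack = [0, 6, -4] (depth 3)
After 'mod': stack = [0, -2] (depth 2)
After 'swap': stack = [-2, 0] (depth 2)
  ...
After 'push 7': stack = [-2, 0, 7] (depth 3)
After 'pick 1': stack = [-2, 0, 7, 0] (depth 4)
After 'over': stack = [-2, 0, 7, 0, 7] (depth 5)
After 'pick 3': stack = [-2, 0, 7, 0, 7, 0] (depth 6)
After 'gt': stack = [-2, 0, 7, 0, 1] (depth 5)
After 'add': stack = [-2, 0, 7, 1] (depth 4)
After 'push 12': stack = [-2, 0, 7, 1, 12] (depth 5)
After 'pick 1': stack = [-2, 0, 7, 1, 12, 1] (depth 6)
After 'pick 3': stack = [-2, 0, 7, 1, 12, 1, 7] (depth 7)
After 'sub': stack = [-2, 0, 7, 1, 12, -6] (depth 6)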